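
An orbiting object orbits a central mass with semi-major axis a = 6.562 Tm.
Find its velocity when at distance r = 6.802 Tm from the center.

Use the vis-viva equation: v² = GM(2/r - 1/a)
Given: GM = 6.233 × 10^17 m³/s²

Convert to SI: a = 6.562 Tm = 6.562e+12 m; r = 6.802 Tm = 6.802e+12 m.
Vis-viva: v = √(GM · (2/r − 1/a)).
2/r − 1/a = 2/6.802e+12 − 1/6.562e+12 = 1.41639e-13 m⁻¹.
v = √(6.233e+17 · 1.41639e-13) m/s ≈ 297.1 m/s = 297.1 m/s.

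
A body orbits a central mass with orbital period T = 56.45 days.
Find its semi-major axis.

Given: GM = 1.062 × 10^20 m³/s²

Convert to SI: T = 56.45 days = 4.87728e+06 s.
Invert Kepler's third law: a = (GM · T² / (4π²))^(1/3).
Substituting T = 4.87728e+06 s and GM = 1.062e+20 m³/s²:
a = (1.062e+20 · (4.87728e+06)² / (4π²))^(1/3) m
a ≈ 4e+10 m = 40 Gm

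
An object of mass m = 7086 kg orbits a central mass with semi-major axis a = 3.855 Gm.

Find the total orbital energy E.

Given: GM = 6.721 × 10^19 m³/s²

Convert to SI: a = 3.855 Gm = 3.855e+09 m.
E = −GMm / (2a).
E = −6.721e+19 · 7086 / (2 · 3.855e+09) J ≈ -6.177e+13 J = -61.77 TJ.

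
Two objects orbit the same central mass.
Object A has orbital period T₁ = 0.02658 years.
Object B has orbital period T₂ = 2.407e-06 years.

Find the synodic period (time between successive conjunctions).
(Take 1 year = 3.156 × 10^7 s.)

Convert to SI: T₁ = 0.02658 years = 838865 s; T₂ = 2.407e-06 years = 75.9649 s.
T_syn = |T₁ · T₂ / (T₁ − T₂)|.
T_syn = |838865 · 75.9649 / (838865 − 75.9649)| s ≈ 75.97 s = 2.407e-06 years.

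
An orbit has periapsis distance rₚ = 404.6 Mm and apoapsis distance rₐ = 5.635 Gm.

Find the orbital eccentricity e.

Convert to SI: rₚ = 404.6 Mm = 4.046e+08 m; rₐ = 5.635 Gm = 5.635e+09 m.
e = (rₐ − rₚ) / (rₐ + rₚ).
e = (5.635e+09 − 4.046e+08) / (5.635e+09 + 4.046e+08) = 5.2304e+09 / 6.0396e+09 ≈ 0.866.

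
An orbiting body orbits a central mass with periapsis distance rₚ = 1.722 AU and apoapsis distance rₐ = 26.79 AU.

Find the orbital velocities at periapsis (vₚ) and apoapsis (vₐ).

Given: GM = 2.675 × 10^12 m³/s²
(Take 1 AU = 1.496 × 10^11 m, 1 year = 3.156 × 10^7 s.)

Convert to SI: rₚ = 1.722 AU = 2.57611e+11 m; rₐ = 26.79 AU = 4.00778e+12 m.
Use the vis-viva equation v² = GM(2/r − 1/a) with a = (rₚ + rₐ)/2 = (2.57611e+11 + 4.00778e+12)/2 = 2.1327e+12 m.
vₚ = √(GM · (2/rₚ − 1/a)) = √(2.675e+12 · (2/2.57611e+11 − 1/2.1327e+12)) m/s ≈ 4.417 m/s = 0.0009319 AU/year.
vₐ = √(GM · (2/rₐ − 1/a)) = √(2.675e+12 · (2/4.00778e+12 − 1/2.1327e+12)) m/s ≈ 0.2839 m/s = 5.99e-05 AU/year.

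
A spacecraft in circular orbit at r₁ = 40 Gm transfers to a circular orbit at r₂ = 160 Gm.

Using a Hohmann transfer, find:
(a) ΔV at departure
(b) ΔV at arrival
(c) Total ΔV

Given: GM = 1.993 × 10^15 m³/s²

Convert to SI: r₁ = 40 Gm = 4e+10 m; r₂ = 160 Gm = 1.6e+11 m.
Transfer semi-major axis: a_t = (r₁ + r₂)/2 = (4e+10 + 1.6e+11)/2 = 1e+11 m.
Circular speeds: v₁ = √(GM/r₁) = 223.215 m/s, v₂ = √(GM/r₂) = 111.608 m/s.
Transfer speeds (vis-viva v² = GM(2/r − 1/a_t)): v₁ᵗ = 282.347 m/s, v₂ᵗ = 70.5868 m/s.
(a) ΔV₁ = |v₁ᵗ − v₁| ≈ 59.13 m/s = 59.13 m/s.
(b) ΔV₂ = |v₂ − v₂ᵗ| ≈ 41.02 m/s = 41.02 m/s.
(c) ΔV_total = ΔV₁ + ΔV₂ ≈ 100.2 m/s = 100.2 m/s.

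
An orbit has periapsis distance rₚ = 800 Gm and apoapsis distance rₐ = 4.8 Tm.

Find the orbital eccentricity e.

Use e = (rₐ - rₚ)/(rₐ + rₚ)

Convert to SI: rₚ = 800 Gm = 8e+11 m; rₐ = 4.8 Tm = 4.8e+12 m.
e = (rₐ − rₚ) / (rₐ + rₚ).
e = (4.8e+12 − 8e+11) / (4.8e+12 + 8e+11) = 4e+12 / 5.6e+12 ≈ 0.7143.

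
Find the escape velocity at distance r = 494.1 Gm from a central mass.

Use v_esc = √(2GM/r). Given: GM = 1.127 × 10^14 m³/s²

Convert to SI: r = 494.1 Gm = 4.941e+11 m.
Escape velocity comes from setting total energy to zero: ½v² − GM/r = 0 ⇒ v_esc = √(2GM / r).
v_esc = √(2 · 1.127e+14 / 4.941e+11) m/s ≈ 21.36 m/s = 21.36 m/s.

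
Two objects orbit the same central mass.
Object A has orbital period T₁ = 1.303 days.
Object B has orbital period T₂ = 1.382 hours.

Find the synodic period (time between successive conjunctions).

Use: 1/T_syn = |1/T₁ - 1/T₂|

Convert to SI: T₁ = 1.303 days = 112579 s; T₂ = 1.382 hours = 4975.2 s.
T_syn = |T₁ · T₂ / (T₁ − T₂)|.
T_syn = |112579 · 4975.2 / (112579 − 4975.2)| s ≈ 5205 s = 1.446 hours.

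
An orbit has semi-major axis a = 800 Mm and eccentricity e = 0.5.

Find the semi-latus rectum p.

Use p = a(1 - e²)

Convert to SI: a = 800 Mm = 8e+08 m.
p = a (1 − e²).
p = 8e+08 · (1 − (0.5)²) = 8e+08 · 0.75 ≈ 6e+08 m = 600 Mm.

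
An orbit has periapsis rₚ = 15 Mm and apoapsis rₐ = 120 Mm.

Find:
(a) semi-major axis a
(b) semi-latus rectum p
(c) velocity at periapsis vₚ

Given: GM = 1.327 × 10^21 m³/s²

Convert to SI: rₚ = 15 Mm = 1.5e+07 m; rₐ = 120 Mm = 1.2e+08 m.
(a) a = (rₚ + rₐ)/2 = (1.5e+07 + 1.2e+08)/2 ≈ 6.75e+07 m
(b) From a = (rₚ + rₐ)/2 = 6.75e+07 m and e = (rₐ − rₚ)/(rₐ + rₚ) = 0.777778, p = a(1 − e²) = 6.75e+07 · (1 − (0.777778)²) ≈ 2.667e+07 m
(c) With a = (rₚ + rₐ)/2 = 6.75e+07 m, vₚ = √(GM (2/rₚ − 1/a)) = √(1.327e+21 · (2/1.5e+07 − 1/6.75e+07)) m/s ≈ 1.254e+07 m/s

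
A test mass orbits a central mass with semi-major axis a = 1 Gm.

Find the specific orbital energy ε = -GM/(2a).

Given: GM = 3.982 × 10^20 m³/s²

Convert to SI: a = 1 Gm = 1e+09 m.
ε = −GM / (2a).
ε = −3.982e+20 / (2 · 1e+09) J/kg ≈ -1.991e+11 J/kg = -199.1 GJ/kg.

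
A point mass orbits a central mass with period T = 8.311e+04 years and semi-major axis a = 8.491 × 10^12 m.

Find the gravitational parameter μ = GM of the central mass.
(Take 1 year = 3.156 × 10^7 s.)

Convert to SI: T = 8.311e+04 years = 2.62295e+12 s.
GM = 4π² · a³ / T².
GM = 4π² · (8.491e+12)³ / (2.62295e+12)² m³/s² ≈ 3.513e+15 m³/s² = 3.513 × 10^15 m³/s².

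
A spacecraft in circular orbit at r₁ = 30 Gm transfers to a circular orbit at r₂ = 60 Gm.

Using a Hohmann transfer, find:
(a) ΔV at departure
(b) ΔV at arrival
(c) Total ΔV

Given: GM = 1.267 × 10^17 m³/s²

Convert to SI: r₁ = 30 Gm = 3e+10 m; r₂ = 60 Gm = 6e+10 m.
Transfer semi-major axis: a_t = (r₁ + r₂)/2 = (3e+10 + 6e+10)/2 = 4.5e+10 m.
Circular speeds: v₁ = √(GM/r₁) = 2055.08 m/s, v₂ = √(GM/r₂) = 1453.16 m/s.
Transfer speeds (vis-viva v² = GM(2/r − 1/a_t)): v₁ᵗ = 2373 m/s, v₂ᵗ = 1186.5 m/s.
(a) ΔV₁ = |v₁ᵗ − v₁| ≈ 317.9 m/s = 317.9 m/s.
(b) ΔV₂ = |v₂ − v₂ᵗ| ≈ 266.7 m/s = 266.7 m/s.
(c) ΔV_total = ΔV₁ + ΔV₂ ≈ 584.6 m/s = 584.6 m/s.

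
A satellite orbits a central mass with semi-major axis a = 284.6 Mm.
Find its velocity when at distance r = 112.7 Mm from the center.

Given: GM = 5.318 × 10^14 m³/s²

Convert to SI: a = 284.6 Mm = 2.846e+08 m; r = 112.7 Mm = 1.127e+08 m.
Vis-viva: v = √(GM · (2/r − 1/a)).
2/r − 1/a = 2/1.127e+08 − 1/2.846e+08 = 1.42325e-08 m⁻¹.
v = √(5.318e+14 · 1.42325e-08) m/s ≈ 2751 m/s = 2.751 km/s.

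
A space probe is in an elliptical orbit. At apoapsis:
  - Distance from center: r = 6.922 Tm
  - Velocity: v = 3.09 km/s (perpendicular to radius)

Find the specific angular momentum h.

Convert to SI: r = 6.922 Tm = 6.922e+12 m; v = 3.09 km/s = 3090 m/s.
With v perpendicular to r, h = r · v.
h = 6.922e+12 · 3090 m²/s ≈ 2.139e+16 m²/s.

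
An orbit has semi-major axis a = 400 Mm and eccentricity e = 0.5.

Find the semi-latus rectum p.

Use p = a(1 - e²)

Convert to SI: a = 400 Mm = 4e+08 m.
p = a (1 − e²).
p = 4e+08 · (1 − (0.5)²) = 4e+08 · 0.75 ≈ 3e+08 m = 300 Mm.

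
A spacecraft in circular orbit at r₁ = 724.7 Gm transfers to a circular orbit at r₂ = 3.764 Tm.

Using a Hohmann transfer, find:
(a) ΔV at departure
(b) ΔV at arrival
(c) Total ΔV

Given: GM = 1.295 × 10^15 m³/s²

Convert to SI: r₁ = 724.7 Gm = 7.247e+11 m; r₂ = 3.764 Tm = 3.764e+12 m.
Transfer semi-major axis: a_t = (r₁ + r₂)/2 = (7.247e+11 + 3.764e+12)/2 = 2.24435e+12 m.
Circular speeds: v₁ = √(GM/r₁) = 42.2723 m/s, v₂ = √(GM/r₂) = 18.5486 m/s.
Transfer speeds (vis-viva v² = GM(2/r − 1/a_t)): v₁ᵗ = 54.7438 m/s, v₂ᵗ = 10.5401 m/s.
(a) ΔV₁ = |v₁ᵗ − v₁| ≈ 12.47 m/s = 12.47 m/s.
(b) ΔV₂ = |v₂ − v₂ᵗ| ≈ 8.008 m/s = 8.008 m/s.
(c) ΔV_total = ΔV₁ + ΔV₂ ≈ 20.48 m/s = 20.48 m/s.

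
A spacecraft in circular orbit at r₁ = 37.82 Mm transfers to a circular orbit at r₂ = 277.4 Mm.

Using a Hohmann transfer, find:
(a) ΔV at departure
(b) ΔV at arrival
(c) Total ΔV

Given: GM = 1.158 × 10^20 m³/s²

Convert to SI: r₁ = 37.82 Mm = 3.782e+07 m; r₂ = 277.4 Mm = 2.774e+08 m.
Transfer semi-major axis: a_t = (r₁ + r₂)/2 = (3.782e+07 + 2.774e+08)/2 = 1.5761e+08 m.
Circular speeds: v₁ = √(GM/r₁) = 1.74982e+06 m/s, v₂ = √(GM/r₂) = 646102 m/s.
Transfer speeds (vis-viva v² = GM(2/r − 1/a_t)): v₁ᵗ = 2.32143e+06 m/s, v₂ᵗ = 316497 m/s.
(a) ΔV₁ = |v₁ᵗ − v₁| ≈ 5.716e+05 m/s = 571.6 km/s.
(b) ΔV₂ = |v₂ − v₂ᵗ| ≈ 3.296e+05 m/s = 329.6 km/s.
(c) ΔV_total = ΔV₁ + ΔV₂ ≈ 9.012e+05 m/s = 901.2 km/s.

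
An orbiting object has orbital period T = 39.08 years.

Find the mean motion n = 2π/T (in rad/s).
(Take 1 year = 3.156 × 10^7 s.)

Convert to SI: T = 39.08 years = 1.23336e+09 s.
n = 2π / T.
n = 2π / 1.23336e+09 s ≈ 5.094e-09 rad/s.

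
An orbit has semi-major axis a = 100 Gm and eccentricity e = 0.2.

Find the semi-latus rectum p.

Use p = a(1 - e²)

Convert to SI: a = 100 Gm = 1e+11 m.
p = a (1 − e²).
p = 1e+11 · (1 − (0.2)²) = 1e+11 · 0.96 ≈ 9.6e+10 m = 96 Gm.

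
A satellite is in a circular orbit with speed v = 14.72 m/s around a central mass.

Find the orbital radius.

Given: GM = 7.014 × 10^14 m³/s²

For a circular orbit, v² = GM / r, so r = GM / v².
r = 7.014e+14 / (14.72)² m ≈ 3.237e+12 m = 3.237 Tm.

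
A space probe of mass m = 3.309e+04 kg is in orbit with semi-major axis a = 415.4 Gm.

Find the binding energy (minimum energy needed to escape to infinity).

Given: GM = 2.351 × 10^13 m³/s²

Convert to SI: a = 415.4 Gm = 4.154e+11 m.
Total orbital energy is E = −GMm/(2a); binding energy is E_bind = −E = GMm/(2a).
E_bind = 2.351e+13 · 3.309e+04 / (2 · 4.154e+11) J ≈ 9.364e+05 J = 936.4 kJ.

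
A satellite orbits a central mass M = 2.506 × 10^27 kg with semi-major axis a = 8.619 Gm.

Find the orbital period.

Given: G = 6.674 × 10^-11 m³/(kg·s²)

Convert to SI: a = 8.619 Gm = 8.619e+09 m.
GM = G · M = 6.674e-11 · 2.506e+27 = 1.6725e+17 m³/s².
Kepler's third law: T = 2π √(a³ / GM).
Substituting a = 8.619e+09 m and GM = 1.6725e+17 m³/s²:
T = 2π √((8.619e+09)³ / 1.6725e+17) s
T ≈ 1.229e+07 s = 142.3 days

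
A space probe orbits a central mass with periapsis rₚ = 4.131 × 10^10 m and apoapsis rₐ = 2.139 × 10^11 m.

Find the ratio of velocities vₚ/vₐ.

Conservation of angular momentum gives rₚvₚ = rₐvₐ, so vₚ/vₐ = rₐ/rₚ.
vₚ/vₐ = 2.139e+11 / 4.131e+10 ≈ 5.178.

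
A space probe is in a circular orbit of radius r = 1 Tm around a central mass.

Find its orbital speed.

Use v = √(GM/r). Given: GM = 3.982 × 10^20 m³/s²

Convert to SI: r = 1 Tm = 1e+12 m.
For a circular orbit, gravity supplies the centripetal force, so v = √(GM / r).
v = √(3.982e+20 / 1e+12) m/s ≈ 1.995e+04 m/s = 19.95 km/s.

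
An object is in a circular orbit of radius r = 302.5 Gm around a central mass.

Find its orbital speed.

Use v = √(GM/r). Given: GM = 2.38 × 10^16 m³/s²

Convert to SI: r = 302.5 Gm = 3.025e+11 m.
For a circular orbit, gravity supplies the centripetal force, so v = √(GM / r).
v = √(2.38e+16 / 3.025e+11) m/s ≈ 280.5 m/s = 280.5 m/s.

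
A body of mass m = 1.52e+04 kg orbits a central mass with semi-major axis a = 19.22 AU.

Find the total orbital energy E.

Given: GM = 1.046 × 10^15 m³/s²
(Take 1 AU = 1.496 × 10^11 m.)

Convert to SI: a = 19.22 AU = 2.87531e+12 m.
E = −GMm / (2a).
E = −1.046e+15 · 1.52e+04 / (2 · 2.87531e+12) J ≈ -2.765e+06 J = -2.765 MJ.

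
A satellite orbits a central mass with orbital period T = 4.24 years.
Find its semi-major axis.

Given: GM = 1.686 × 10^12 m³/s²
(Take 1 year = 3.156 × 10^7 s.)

Convert to SI: T = 4.24 years = 1.33814e+08 s.
Invert Kepler's third law: a = (GM · T² / (4π²))^(1/3).
Substituting T = 1.33814e+08 s and GM = 1.686e+12 m³/s²:
a = (1.686e+12 · (1.33814e+08)² / (4π²))^(1/3) m
a ≈ 9.145e+08 m = 914.5 Mm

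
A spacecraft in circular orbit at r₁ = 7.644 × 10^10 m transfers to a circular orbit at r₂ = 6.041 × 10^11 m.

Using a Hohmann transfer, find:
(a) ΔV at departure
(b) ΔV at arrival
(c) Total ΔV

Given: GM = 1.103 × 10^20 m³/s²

Transfer semi-major axis: a_t = (r₁ + r₂)/2 = (7.644e+10 + 6.041e+11)/2 = 3.4027e+11 m.
Circular speeds: v₁ = √(GM/r₁) = 37986.3 m/s, v₂ = √(GM/r₂) = 13512.4 m/s.
Transfer speeds (vis-viva v² = GM(2/r − 1/a_t)): v₁ᵗ = 50613.9 m/s, v₂ᵗ = 6404.45 m/s.
(a) ΔV₁ = |v₁ᵗ − v₁| ≈ 1.263e+04 m/s = 12.63 km/s.
(b) ΔV₂ = |v₂ − v₂ᵗ| ≈ 7108 m/s = 7.108 km/s.
(c) ΔV_total = ΔV₁ + ΔV₂ ≈ 1.974e+04 m/s = 19.74 km/s.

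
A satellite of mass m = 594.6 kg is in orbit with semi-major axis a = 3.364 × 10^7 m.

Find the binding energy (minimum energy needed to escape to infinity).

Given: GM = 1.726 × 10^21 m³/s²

Total orbital energy is E = −GMm/(2a); binding energy is E_bind = −E = GMm/(2a).
E_bind = 1.726e+21 · 594.6 / (2 · 3.364e+07) J ≈ 1.525e+16 J = 15.25 PJ.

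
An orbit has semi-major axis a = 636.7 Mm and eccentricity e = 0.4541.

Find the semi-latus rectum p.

Convert to SI: a = 636.7 Mm = 6.367e+08 m.
p = a (1 − e²).
p = 6.367e+08 · (1 − (0.4541)²) = 6.367e+08 · 0.793793 ≈ 5.054e+08 m = 505.4 Mm.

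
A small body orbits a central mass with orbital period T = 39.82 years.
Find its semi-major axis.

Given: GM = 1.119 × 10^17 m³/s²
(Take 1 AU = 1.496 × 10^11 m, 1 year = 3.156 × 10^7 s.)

Convert to SI: T = 39.82 years = 1.25672e+09 s.
Invert Kepler's third law: a = (GM · T² / (4π²))^(1/3).
Substituting T = 1.25672e+09 s and GM = 1.119e+17 m³/s²:
a = (1.119e+17 · (1.25672e+09)² / (4π²))^(1/3) m
a ≈ 1.648e+11 m = 1.102 AU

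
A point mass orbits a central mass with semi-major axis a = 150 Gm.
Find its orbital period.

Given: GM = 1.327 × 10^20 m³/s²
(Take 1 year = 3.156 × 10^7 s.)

Convert to SI: a = 150 Gm = 1.5e+11 m.
Kepler's third law: T = 2π √(a³ / GM).
Substituting a = 1.5e+11 m and GM = 1.327e+20 m³/s²:
T = 2π √((1.5e+11)³ / 1.327e+20) s
T ≈ 3.169e+07 s = 1.004 years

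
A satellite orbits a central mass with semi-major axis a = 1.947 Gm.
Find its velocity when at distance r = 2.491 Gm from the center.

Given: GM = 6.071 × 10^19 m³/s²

Convert to SI: a = 1.947 Gm = 1.947e+09 m; r = 2.491 Gm = 2.491e+09 m.
Vis-viva: v = √(GM · (2/r − 1/a)).
2/r − 1/a = 2/2.491e+09 − 1/1.947e+09 = 2.8928e-10 m⁻¹.
v = √(6.071e+19 · 2.8928e-10) m/s ≈ 1.325e+05 m/s = 132.5 km/s.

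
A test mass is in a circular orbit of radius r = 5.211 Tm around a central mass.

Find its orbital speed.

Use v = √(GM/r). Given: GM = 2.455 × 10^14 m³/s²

Convert to SI: r = 5.211 Tm = 5.211e+12 m.
For a circular orbit, gravity supplies the centripetal force, so v = √(GM / r).
v = √(2.455e+14 / 5.211e+12) m/s ≈ 6.864 m/s = 6.864 m/s.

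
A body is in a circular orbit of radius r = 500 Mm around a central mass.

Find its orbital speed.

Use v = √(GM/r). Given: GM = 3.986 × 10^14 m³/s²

Convert to SI: r = 500 Mm = 5e+08 m.
For a circular orbit, gravity supplies the centripetal force, so v = √(GM / r).
v = √(3.986e+14 / 5e+08) m/s ≈ 892.9 m/s = 892.9 m/s.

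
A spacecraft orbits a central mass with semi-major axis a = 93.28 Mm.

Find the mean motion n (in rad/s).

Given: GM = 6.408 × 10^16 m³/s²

Convert to SI: a = 93.28 Mm = 9.328e+07 m.
n = √(GM / a³).
n = √(6.408e+16 / (9.328e+07)³) rad/s ≈ 0.000281 rad/s.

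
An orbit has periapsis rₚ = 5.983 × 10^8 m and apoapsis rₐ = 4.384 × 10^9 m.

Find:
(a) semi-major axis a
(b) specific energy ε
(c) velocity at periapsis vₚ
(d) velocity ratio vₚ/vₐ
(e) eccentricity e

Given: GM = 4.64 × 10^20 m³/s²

(a) a = (rₚ + rₐ)/2 = (5.983e+08 + 4.384e+09)/2 ≈ 2.491e+09 m
(b) With a = (rₚ + rₐ)/2 = 2.49115e+09 m, ε = −GM/(2a) = −4.64e+20/(2 · 2.49115e+09) J/kg ≈ -9.313e+10 J/kg
(c) With a = (rₚ + rₐ)/2 = 2.49115e+09 m, vₚ = √(GM (2/rₚ − 1/a)) = √(4.64e+20 · (2/5.983e+08 − 1/2.49115e+09)) m/s ≈ 1.168e+06 m/s
(d) Conservation of angular momentum (rₚvₚ = rₐvₐ) gives vₚ/vₐ = rₐ/rₚ = 4.384e+09/5.983e+08 ≈ 7.327
(e) e = (rₐ − rₚ)/(rₐ + rₚ) = (4.384e+09 − 5.983e+08)/(4.384e+09 + 5.983e+08) ≈ 0.7598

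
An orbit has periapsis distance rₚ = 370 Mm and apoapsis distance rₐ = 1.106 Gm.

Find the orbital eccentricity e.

Convert to SI: rₚ = 370 Mm = 3.7e+08 m; rₐ = 1.106 Gm = 1.106e+09 m.
e = (rₐ − rₚ) / (rₐ + rₚ).
e = (1.106e+09 − 3.7e+08) / (1.106e+09 + 3.7e+08) = 7.36e+08 / 1.476e+09 ≈ 0.4986.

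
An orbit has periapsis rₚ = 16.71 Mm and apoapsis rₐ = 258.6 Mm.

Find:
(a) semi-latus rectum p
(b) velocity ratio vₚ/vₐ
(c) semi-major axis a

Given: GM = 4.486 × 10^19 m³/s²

Convert to SI: rₚ = 16.71 Mm = 1.671e+07 m; rₐ = 258.6 Mm = 2.586e+08 m.
(a) From a = (rₚ + rₐ)/2 = 1.37655e+08 m and e = (rₐ − rₚ)/(rₐ + rₚ) = 0.87861, p = a(1 − e²) = 1.37655e+08 · (1 − (0.87861)²) ≈ 3.139e+07 m
(b) Conservation of angular momentum (rₚvₚ = rₐvₐ) gives vₚ/vₐ = rₐ/rₚ = 2.586e+08/1.671e+07 ≈ 15.48
(c) a = (rₚ + rₐ)/2 = (1.671e+07 + 2.586e+08)/2 ≈ 1.377e+08 m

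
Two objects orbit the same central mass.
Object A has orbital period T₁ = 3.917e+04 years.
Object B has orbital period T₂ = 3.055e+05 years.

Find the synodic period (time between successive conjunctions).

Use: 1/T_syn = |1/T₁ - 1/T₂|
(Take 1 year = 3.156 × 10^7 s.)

Convert to SI: T₁ = 3.917e+04 years = 1.23621e+12 s; T₂ = 3.055e+05 years = 9.64158e+12 s.
T_syn = |T₁ · T₂ / (T₁ − T₂)|.
T_syn = |1.23621e+12 · 9.64158e+12 / (1.23621e+12 − 9.64158e+12)| s ≈ 1.418e+12 s = 4.493e+04 years.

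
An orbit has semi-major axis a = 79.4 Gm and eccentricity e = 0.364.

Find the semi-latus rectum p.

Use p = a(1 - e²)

Convert to SI: a = 79.4 Gm = 7.94e+10 m.
p = a (1 − e²).
p = 7.94e+10 · (1 − (0.364)²) = 7.94e+10 · 0.867504 ≈ 6.888e+10 m = 68.88 Gm.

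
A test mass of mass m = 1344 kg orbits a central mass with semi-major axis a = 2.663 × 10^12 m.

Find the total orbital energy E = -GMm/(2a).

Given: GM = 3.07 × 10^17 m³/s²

E = −GMm / (2a).
E = −3.07e+17 · 1344 / (2 · 2.663e+12) J ≈ -7.747e+07 J = -77.47 MJ.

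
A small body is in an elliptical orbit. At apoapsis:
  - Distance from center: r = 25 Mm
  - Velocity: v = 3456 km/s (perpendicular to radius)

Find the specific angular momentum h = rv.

Convert to SI: r = 25 Mm = 2.5e+07 m; v = 3456 km/s = 3.456e+06 m/s.
With v perpendicular to r, h = r · v.
h = 2.5e+07 · 3.456e+06 m²/s ≈ 8.64e+13 m²/s.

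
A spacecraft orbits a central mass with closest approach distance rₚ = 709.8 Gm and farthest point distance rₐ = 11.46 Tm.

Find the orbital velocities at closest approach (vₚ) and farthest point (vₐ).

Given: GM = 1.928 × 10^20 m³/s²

Convert to SI: rₚ = 709.8 Gm = 7.098e+11 m; rₐ = 11.46 Tm = 1.146e+13 m.
Use the vis-viva equation v² = GM(2/r − 1/a) with a = (rₚ + rₐ)/2 = (7.098e+11 + 1.146e+13)/2 = 6.0849e+12 m.
vₚ = √(GM · (2/rₚ − 1/a)) = √(1.928e+20 · (2/7.098e+11 − 1/6.0849e+12)) m/s ≈ 2.262e+04 m/s = 22.62 km/s.
vₐ = √(GM · (2/rₐ − 1/a)) = √(1.928e+20 · (2/1.146e+13 − 1/6.0849e+12)) m/s ≈ 1401 m/s = 1.401 km/s.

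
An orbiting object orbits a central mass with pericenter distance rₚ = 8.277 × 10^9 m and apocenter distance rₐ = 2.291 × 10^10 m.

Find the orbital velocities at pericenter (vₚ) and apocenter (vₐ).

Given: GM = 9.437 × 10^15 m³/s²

Use the vis-viva equation v² = GM(2/r − 1/a) with a = (rₚ + rₐ)/2 = (8.277e+09 + 2.291e+10)/2 = 1.55935e+10 m.
vₚ = √(GM · (2/rₚ − 1/a)) = √(9.437e+15 · (2/8.277e+09 − 1/1.55935e+10)) m/s ≈ 1294 m/s = 1.294 km/s.
vₐ = √(GM · (2/rₐ − 1/a)) = √(9.437e+15 · (2/2.291e+10 − 1/1.55935e+10)) m/s ≈ 467.6 m/s = 467.6 m/s.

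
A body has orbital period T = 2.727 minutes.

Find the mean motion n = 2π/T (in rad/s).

Convert to SI: T = 2.727 minutes = 163.62 s.
n = 2π / T.
n = 2π / 163.62 s ≈ 0.0384 rad/s.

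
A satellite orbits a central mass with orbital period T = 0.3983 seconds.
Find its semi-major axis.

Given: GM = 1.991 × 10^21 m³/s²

Invert Kepler's third law: a = (GM · T² / (4π²))^(1/3).
Substituting T = 0.3983 s and GM = 1.991e+21 m³/s²:
a = (1.991e+21 · (0.3983)² / (4π²))^(1/3) m
a ≈ 2e+06 m = 2 Mm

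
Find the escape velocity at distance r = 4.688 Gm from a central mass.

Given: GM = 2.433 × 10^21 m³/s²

Convert to SI: r = 4.688 Gm = 4.688e+09 m.
Escape velocity comes from setting total energy to zero: ½v² − GM/r = 0 ⇒ v_esc = √(2GM / r).
v_esc = √(2 · 2.433e+21 / 4.688e+09) m/s ≈ 1.019e+06 m/s = 1019 km/s.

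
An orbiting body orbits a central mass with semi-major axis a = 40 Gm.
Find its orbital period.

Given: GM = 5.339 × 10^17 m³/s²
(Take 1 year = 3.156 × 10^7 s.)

Convert to SI: a = 40 Gm = 4e+10 m.
Kepler's third law: T = 2π √(a³ / GM).
Substituting a = 4e+10 m and GM = 5.339e+17 m³/s²:
T = 2π √((4e+10)³ / 5.339e+17) s
T ≈ 6.879e+07 s = 2.18 years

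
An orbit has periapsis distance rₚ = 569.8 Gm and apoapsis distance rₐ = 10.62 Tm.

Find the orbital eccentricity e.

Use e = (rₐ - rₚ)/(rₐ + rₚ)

Convert to SI: rₚ = 569.8 Gm = 5.698e+11 m; rₐ = 10.62 Tm = 1.062e+13 m.
e = (rₐ − rₚ) / (rₐ + rₚ).
e = (1.062e+13 − 5.698e+11) / (1.062e+13 + 5.698e+11) = 1.00502e+13 / 1.11898e+13 ≈ 0.8982.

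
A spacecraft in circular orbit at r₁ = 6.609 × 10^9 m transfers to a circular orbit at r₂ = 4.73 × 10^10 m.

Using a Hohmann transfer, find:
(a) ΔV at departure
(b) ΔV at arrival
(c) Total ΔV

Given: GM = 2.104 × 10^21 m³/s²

Transfer semi-major axis: a_t = (r₁ + r₂)/2 = (6.609e+09 + 4.73e+10)/2 = 2.69545e+10 m.
Circular speeds: v₁ = √(GM/r₁) = 564228 m/s, v₂ = √(GM/r₂) = 210908 m/s.
Transfer speeds (vis-viva v² = GM(2/r − 1/a_t)): v₁ᵗ = 747429 m/s, v₂ᵗ = 104435 m/s.
(a) ΔV₁ = |v₁ᵗ − v₁| ≈ 1.832e+05 m/s = 183.2 km/s.
(b) ΔV₂ = |v₂ − v₂ᵗ| ≈ 1.065e+05 m/s = 106.5 km/s.
(c) ΔV_total = ΔV₁ + ΔV₂ ≈ 2.897e+05 m/s = 289.7 km/s.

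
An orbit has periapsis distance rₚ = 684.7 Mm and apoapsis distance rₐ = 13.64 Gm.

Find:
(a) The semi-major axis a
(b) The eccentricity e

Convert to SI: rₚ = 684.7 Mm = 6.847e+08 m; rₐ = 13.64 Gm = 1.364e+10 m.
(a) a = (rₚ + rₐ) / 2 = (6.847e+08 + 1.364e+10) / 2 ≈ 7.162e+09 m = 7.162 Gm.
(b) e = (rₐ − rₚ) / (rₐ + rₚ) = (1.364e+10 − 6.847e+08) / (1.364e+10 + 6.847e+08) ≈ 0.9044.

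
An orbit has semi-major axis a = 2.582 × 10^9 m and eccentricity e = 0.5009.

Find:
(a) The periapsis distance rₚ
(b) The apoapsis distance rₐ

(a) rₚ = a(1 − e) = 2.582e+09 · (1 − 0.5009) = 2.582e+09 · 0.4991 ≈ 1.289e+09 m = 1.289 × 10^9 m.
(b) rₐ = a(1 + e) = 2.582e+09 · (1 + 0.5009) = 2.582e+09 · 1.5009 ≈ 3.875e+09 m = 3.875 × 10^9 m.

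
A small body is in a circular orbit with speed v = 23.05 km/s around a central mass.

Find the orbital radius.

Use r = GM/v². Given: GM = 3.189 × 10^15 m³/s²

Convert to SI: v = 23.05 km/s = 23050 m/s.
For a circular orbit, v² = GM / r, so r = GM / v².
r = 3.189e+15 / (23050)² m ≈ 6.002e+06 m = 6.002 Mm.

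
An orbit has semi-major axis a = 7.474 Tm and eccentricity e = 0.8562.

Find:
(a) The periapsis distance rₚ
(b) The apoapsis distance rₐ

Convert to SI: a = 7.474 Tm = 7.474e+12 m.
(a) rₚ = a(1 − e) = 7.474e+12 · (1 − 0.8562) = 7.474e+12 · 0.1438 ≈ 1.075e+12 m = 1.075 Tm.
(b) rₐ = a(1 + e) = 7.474e+12 · (1 + 0.8562) = 7.474e+12 · 1.8562 ≈ 1.387e+13 m = 13.87 Tm.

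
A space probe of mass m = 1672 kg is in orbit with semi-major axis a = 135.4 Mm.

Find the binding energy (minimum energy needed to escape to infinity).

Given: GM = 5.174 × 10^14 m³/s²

Convert to SI: a = 135.4 Mm = 1.354e+08 m.
Total orbital energy is E = −GMm/(2a); binding energy is E_bind = −E = GMm/(2a).
E_bind = 5.174e+14 · 1672 / (2 · 1.354e+08) J ≈ 3.195e+09 J = 3.195 GJ.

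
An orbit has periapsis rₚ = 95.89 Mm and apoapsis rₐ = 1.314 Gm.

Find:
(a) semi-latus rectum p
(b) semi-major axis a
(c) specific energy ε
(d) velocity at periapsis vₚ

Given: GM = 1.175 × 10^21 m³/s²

Convert to SI: rₚ = 95.89 Mm = 9.589e+07 m; rₐ = 1.314 Gm = 1.314e+09 m.
(a) From a = (rₚ + rₐ)/2 = 7.04945e+08 m and e = (rₐ − rₚ)/(rₐ + rₚ) = 0.863975, p = a(1 − e²) = 7.04945e+08 · (1 − (0.863975)²) ≈ 1.787e+08 m
(b) a = (rₚ + rₐ)/2 = (9.589e+07 + 1.314e+09)/2 ≈ 7.049e+08 m
(c) With a = (rₚ + rₐ)/2 = 7.04945e+08 m, ε = −GM/(2a) = −1.175e+21/(2 · 7.04945e+08) J/kg ≈ -8.334e+11 J/kg
(d) With a = (rₚ + rₐ)/2 = 7.04945e+08 m, vₚ = √(GM (2/rₚ − 1/a)) = √(1.175e+21 · (2/9.589e+07 − 1/7.04945e+08)) m/s ≈ 4.779e+06 m/s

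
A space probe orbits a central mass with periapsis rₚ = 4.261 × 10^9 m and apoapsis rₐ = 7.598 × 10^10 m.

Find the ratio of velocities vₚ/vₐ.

Conservation of angular momentum gives rₚvₚ = rₐvₐ, so vₚ/vₐ = rₐ/rₚ.
vₚ/vₐ = 7.598e+10 / 4.261e+09 ≈ 17.83.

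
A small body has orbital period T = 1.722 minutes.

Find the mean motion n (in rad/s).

Convert to SI: T = 1.722 minutes = 103.32 s.
n = 2π / T.
n = 2π / 103.32 s ≈ 0.06081 rad/s.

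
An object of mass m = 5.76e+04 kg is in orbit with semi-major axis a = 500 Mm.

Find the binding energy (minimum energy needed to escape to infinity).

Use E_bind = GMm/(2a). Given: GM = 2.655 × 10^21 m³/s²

Convert to SI: a = 500 Mm = 5e+08 m.
Total orbital energy is E = −GMm/(2a); binding energy is E_bind = −E = GMm/(2a).
E_bind = 2.655e+21 · 5.76e+04 / (2 · 5e+08) J ≈ 1.529e+17 J = 152.9 PJ.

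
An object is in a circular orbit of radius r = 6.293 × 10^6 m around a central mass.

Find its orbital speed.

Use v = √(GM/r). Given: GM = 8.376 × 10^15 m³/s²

For a circular orbit, gravity supplies the centripetal force, so v = √(GM / r).
v = √(8.376e+15 / 6.293e+06) m/s ≈ 3.648e+04 m/s = 36.48 km/s.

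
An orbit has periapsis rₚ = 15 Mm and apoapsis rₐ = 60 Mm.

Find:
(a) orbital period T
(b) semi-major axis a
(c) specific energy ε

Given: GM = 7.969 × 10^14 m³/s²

Convert to SI: rₚ = 15 Mm = 1.5e+07 m; rₐ = 60 Mm = 6e+07 m.
(a) With a = (rₚ + rₐ)/2 = 3.75e+07 m, T = 2π √(a³/GM) = 2π √((3.75e+07)³/7.969e+14) s ≈ 5.111e+04 s
(b) a = (rₚ + rₐ)/2 = (1.5e+07 + 6e+07)/2 ≈ 3.75e+07 m
(c) With a = (rₚ + rₐ)/2 = 3.75e+07 m, ε = −GM/(2a) = −7.969e+14/(2 · 3.75e+07) J/kg ≈ -1.063e+07 J/kg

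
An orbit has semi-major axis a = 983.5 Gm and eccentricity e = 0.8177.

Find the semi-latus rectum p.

Convert to SI: a = 983.5 Gm = 9.835e+11 m.
p = a (1 − e²).
p = 9.835e+11 · (1 − (0.8177)²) = 9.835e+11 · 0.331367 ≈ 3.259e+11 m = 325.9 Gm.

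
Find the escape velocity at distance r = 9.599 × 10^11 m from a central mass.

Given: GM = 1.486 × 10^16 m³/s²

Escape velocity comes from setting total energy to zero: ½v² − GM/r = 0 ⇒ v_esc = √(2GM / r).
v_esc = √(2 · 1.486e+16 / 9.599e+11) m/s ≈ 176 m/s = 176 m/s.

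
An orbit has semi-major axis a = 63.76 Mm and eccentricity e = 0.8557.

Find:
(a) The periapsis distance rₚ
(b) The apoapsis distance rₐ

Convert to SI: a = 63.76 Mm = 6.376e+07 m.
(a) rₚ = a(1 − e) = 6.376e+07 · (1 − 0.8557) = 6.376e+07 · 0.1443 ≈ 9.201e+06 m = 9.201 Mm.
(b) rₐ = a(1 + e) = 6.376e+07 · (1 + 0.8557) = 6.376e+07 · 1.8557 ≈ 1.183e+08 m = 118.3 Mm.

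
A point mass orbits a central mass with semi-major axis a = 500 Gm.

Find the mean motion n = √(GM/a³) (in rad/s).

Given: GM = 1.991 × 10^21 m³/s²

Convert to SI: a = 500 Gm = 5e+11 m.
n = √(GM / a³).
n = √(1.991e+21 / (5e+11)³) rad/s ≈ 1.262e-07 rad/s.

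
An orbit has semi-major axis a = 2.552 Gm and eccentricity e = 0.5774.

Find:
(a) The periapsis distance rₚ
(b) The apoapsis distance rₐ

Convert to SI: a = 2.552 Gm = 2.552e+09 m.
(a) rₚ = a(1 − e) = 2.552e+09 · (1 − 0.5774) = 2.552e+09 · 0.4226 ≈ 1.078e+09 m = 1.078 Gm.
(b) rₐ = a(1 + e) = 2.552e+09 · (1 + 0.5774) = 2.552e+09 · 1.5774 ≈ 4.026e+09 m = 4.026 Gm.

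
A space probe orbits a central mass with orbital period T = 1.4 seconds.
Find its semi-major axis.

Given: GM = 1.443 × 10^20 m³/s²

Invert Kepler's third law: a = (GM · T² / (4π²))^(1/3).
Substituting T = 1.4 s and GM = 1.443e+20 m³/s²:
a = (1.443e+20 · (1.4)² / (4π²))^(1/3) m
a ≈ 1.928e+06 m = 1.928 Mm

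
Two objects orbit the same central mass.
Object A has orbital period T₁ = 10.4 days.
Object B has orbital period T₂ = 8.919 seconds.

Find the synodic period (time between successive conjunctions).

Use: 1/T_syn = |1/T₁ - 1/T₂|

Convert to SI: T₁ = 10.4 days = 898560 s.
T_syn = |T₁ · T₂ / (T₁ − T₂)|.
T_syn = |898560 · 8.919 / (898560 − 8.919)| s ≈ 8.919 s = 8.919 seconds.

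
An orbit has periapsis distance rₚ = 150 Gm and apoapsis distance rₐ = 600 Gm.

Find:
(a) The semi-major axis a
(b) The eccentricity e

Convert to SI: rₚ = 150 Gm = 1.5e+11 m; rₐ = 600 Gm = 6e+11 m.
(a) a = (rₚ + rₐ) / 2 = (1.5e+11 + 6e+11) / 2 ≈ 3.75e+11 m = 375 Gm.
(b) e = (rₐ − rₚ) / (rₐ + rₚ) = (6e+11 − 1.5e+11) / (6e+11 + 1.5e+11) ≈ 0.6.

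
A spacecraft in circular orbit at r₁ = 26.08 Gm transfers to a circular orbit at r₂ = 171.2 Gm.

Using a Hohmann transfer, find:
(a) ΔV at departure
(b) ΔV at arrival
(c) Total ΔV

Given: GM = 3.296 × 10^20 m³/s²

Convert to SI: r₁ = 26.08 Gm = 2.608e+10 m; r₂ = 171.2 Gm = 1.712e+11 m.
Transfer semi-major axis: a_t = (r₁ + r₂)/2 = (2.608e+10 + 1.712e+11)/2 = 9.864e+10 m.
Circular speeds: v₁ = √(GM/r₁) = 112419 m/s, v₂ = √(GM/r₂) = 43877.5 m/s.
Transfer speeds (vis-viva v² = GM(2/r − 1/a_t)): v₁ᵗ = 148103 m/s, v₂ᵗ = 22561.6 m/s.
(a) ΔV₁ = |v₁ᵗ − v₁| ≈ 3.568e+04 m/s = 35.68 km/s.
(b) ΔV₂ = |v₂ − v₂ᵗ| ≈ 2.132e+04 m/s = 21.32 km/s.
(c) ΔV_total = ΔV₁ + ΔV₂ ≈ 5.7e+04 m/s = 57 km/s.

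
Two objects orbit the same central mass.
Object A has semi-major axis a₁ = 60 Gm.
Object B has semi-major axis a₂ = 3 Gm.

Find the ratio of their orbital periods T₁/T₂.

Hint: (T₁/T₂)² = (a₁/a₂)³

Convert to SI: a₁ = 60 Gm = 6e+10 m; a₂ = 3 Gm = 3e+09 m.
From Kepler's third law, (T₁/T₂)² = (a₁/a₂)³, so T₁/T₂ = (a₁/a₂)^(3/2).
a₁/a₂ = 6e+10 / 3e+09 = 20.
T₁/T₂ = (20)^(3/2) ≈ 89.44.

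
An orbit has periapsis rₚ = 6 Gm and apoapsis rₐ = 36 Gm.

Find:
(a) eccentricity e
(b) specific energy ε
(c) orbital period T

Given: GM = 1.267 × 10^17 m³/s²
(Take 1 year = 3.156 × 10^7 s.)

Convert to SI: rₚ = 6 Gm = 6e+09 m; rₐ = 36 Gm = 3.6e+10 m.
(a) e = (rₐ − rₚ)/(rₐ + rₚ) = (3.6e+10 − 6e+09)/(3.6e+10 + 6e+09) ≈ 0.7143
(b) With a = (rₚ + rₐ)/2 = 2.1e+10 m, ε = −GM/(2a) = −1.267e+17/(2 · 2.1e+10) J/kg ≈ -3.017e+06 J/kg
(c) With a = (rₚ + rₐ)/2 = 2.1e+10 m, T = 2π √(a³/GM) = 2π √((2.1e+10)³/1.267e+17) s ≈ 5.372e+07 s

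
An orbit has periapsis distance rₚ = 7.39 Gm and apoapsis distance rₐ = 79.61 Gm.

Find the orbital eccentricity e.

Convert to SI: rₚ = 7.39 Gm = 7.39e+09 m; rₐ = 79.61 Gm = 7.961e+10 m.
e = (rₐ − rₚ) / (rₐ + rₚ).
e = (7.961e+10 − 7.39e+09) / (7.961e+10 + 7.39e+09) = 7.222e+10 / 8.7e+10 ≈ 0.8301.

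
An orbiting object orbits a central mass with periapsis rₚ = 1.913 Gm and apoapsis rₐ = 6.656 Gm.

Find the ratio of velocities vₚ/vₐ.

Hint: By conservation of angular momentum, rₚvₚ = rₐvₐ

Convert to SI: rₚ = 1.913 Gm = 1.913e+09 m; rₐ = 6.656 Gm = 6.656e+09 m.
Conservation of angular momentum gives rₚvₚ = rₐvₐ, so vₚ/vₐ = rₐ/rₚ.
vₚ/vₐ = 6.656e+09 / 1.913e+09 ≈ 3.479.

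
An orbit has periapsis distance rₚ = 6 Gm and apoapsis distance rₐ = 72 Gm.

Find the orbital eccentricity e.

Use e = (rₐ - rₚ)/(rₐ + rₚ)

Convert to SI: rₚ = 6 Gm = 6e+09 m; rₐ = 72 Gm = 7.2e+10 m.
e = (rₐ − rₚ) / (rₐ + rₚ).
e = (7.2e+10 − 6e+09) / (7.2e+10 + 6e+09) = 6.6e+10 / 7.8e+10 ≈ 0.8462.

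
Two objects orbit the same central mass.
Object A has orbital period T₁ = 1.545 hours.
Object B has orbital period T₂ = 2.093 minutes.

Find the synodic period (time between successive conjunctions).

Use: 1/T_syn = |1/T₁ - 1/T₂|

Convert to SI: T₁ = 1.545 hours = 5562 s; T₂ = 2.093 minutes = 125.58 s.
T_syn = |T₁ · T₂ / (T₁ − T₂)|.
T_syn = |5562 · 125.58 / (5562 − 125.58)| s ≈ 128.5 s = 2.141 minutes.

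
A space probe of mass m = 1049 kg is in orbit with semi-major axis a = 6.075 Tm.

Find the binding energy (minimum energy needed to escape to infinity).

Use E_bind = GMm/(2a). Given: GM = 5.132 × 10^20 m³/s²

Convert to SI: a = 6.075 Tm = 6.075e+12 m.
Total orbital energy is E = −GMm/(2a); binding energy is E_bind = −E = GMm/(2a).
E_bind = 5.132e+20 · 1049 / (2 · 6.075e+12) J ≈ 4.431e+10 J = 44.31 GJ.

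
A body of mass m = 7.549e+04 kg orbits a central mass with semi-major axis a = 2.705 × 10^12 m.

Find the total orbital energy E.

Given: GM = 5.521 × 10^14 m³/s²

E = −GMm / (2a).
E = −5.521e+14 · 7.549e+04 / (2 · 2.705e+12) J ≈ -7.704e+06 J = -7.704 MJ.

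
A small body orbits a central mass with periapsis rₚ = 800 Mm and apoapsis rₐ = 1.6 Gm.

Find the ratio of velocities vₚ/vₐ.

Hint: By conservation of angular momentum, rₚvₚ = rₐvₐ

Convert to SI: rₚ = 800 Mm = 8e+08 m; rₐ = 1.6 Gm = 1.6e+09 m.
Conservation of angular momentum gives rₚvₚ = rₐvₐ, so vₚ/vₐ = rₐ/rₚ.
vₚ/vₐ = 1.6e+09 / 8e+08 ≈ 2.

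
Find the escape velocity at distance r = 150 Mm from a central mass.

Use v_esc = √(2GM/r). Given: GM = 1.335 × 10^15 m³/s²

Convert to SI: r = 150 Mm = 1.5e+08 m.
Escape velocity comes from setting total energy to zero: ½v² − GM/r = 0 ⇒ v_esc = √(2GM / r).
v_esc = √(2 · 1.335e+15 / 1.5e+08) m/s ≈ 4219 m/s = 4.219 km/s.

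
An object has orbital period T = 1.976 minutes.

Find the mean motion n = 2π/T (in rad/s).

Convert to SI: T = 1.976 minutes = 118.56 s.
n = 2π / T.
n = 2π / 118.56 s ≈ 0.053 rad/s.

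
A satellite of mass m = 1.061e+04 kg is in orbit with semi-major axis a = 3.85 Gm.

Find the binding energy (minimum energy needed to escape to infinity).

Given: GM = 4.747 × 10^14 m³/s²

Convert to SI: a = 3.85 Gm = 3.85e+09 m.
Total orbital energy is E = −GMm/(2a); binding energy is E_bind = −E = GMm/(2a).
E_bind = 4.747e+14 · 1.061e+04 / (2 · 3.85e+09) J ≈ 6.541e+08 J = 654.1 MJ.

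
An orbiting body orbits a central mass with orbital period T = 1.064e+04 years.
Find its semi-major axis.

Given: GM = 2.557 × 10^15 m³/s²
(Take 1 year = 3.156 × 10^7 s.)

Convert to SI: T = 1.064e+04 years = 3.35798e+11 s.
Invert Kepler's third law: a = (GM · T² / (4π²))^(1/3).
Substituting T = 3.35798e+11 s and GM = 2.557e+15 m³/s²:
a = (2.557e+15 · (3.35798e+11)² / (4π²))^(1/3) m
a ≈ 1.94e+12 m = 1.94 × 10^12 m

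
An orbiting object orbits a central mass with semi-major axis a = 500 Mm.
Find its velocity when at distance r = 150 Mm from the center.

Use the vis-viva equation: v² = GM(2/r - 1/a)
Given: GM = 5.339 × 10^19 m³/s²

Convert to SI: a = 500 Mm = 5e+08 m; r = 150 Mm = 1.5e+08 m.
Vis-viva: v = √(GM · (2/r − 1/a)).
2/r − 1/a = 2/1.5e+08 − 1/5e+08 = 1.13333e-08 m⁻¹.
v = √(5.339e+19 · 1.13333e-08) m/s ≈ 7.779e+05 m/s = 777.9 km/s.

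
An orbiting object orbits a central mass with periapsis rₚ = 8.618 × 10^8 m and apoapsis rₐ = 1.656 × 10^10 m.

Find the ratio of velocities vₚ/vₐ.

Conservation of angular momentum gives rₚvₚ = rₐvₐ, so vₚ/vₐ = rₐ/rₚ.
vₚ/vₐ = 1.656e+10 / 8.618e+08 ≈ 19.22.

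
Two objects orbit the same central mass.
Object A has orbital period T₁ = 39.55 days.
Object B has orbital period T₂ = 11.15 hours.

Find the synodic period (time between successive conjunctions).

Convert to SI: T₁ = 39.55 days = 3.41712e+06 s; T₂ = 11.15 hours = 40140 s.
T_syn = |T₁ · T₂ / (T₁ − T₂)|.
T_syn = |3.41712e+06 · 40140 / (3.41712e+06 − 40140)| s ≈ 4.062e+04 s = 11.28 hours.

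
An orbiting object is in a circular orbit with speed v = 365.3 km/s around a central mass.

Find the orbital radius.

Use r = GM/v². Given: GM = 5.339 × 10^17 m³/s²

Convert to SI: v = 365.3 km/s = 365300 m/s.
For a circular orbit, v² = GM / r, so r = GM / v².
r = 5.339e+17 / (365300)² m ≈ 4.001e+06 m = 4.001 Mm.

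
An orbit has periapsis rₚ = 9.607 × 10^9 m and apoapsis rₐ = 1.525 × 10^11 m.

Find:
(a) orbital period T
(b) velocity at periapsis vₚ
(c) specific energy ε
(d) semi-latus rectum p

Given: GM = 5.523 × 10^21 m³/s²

(a) With a = (rₚ + rₐ)/2 = 8.10535e+10 m, T = 2π √(a³/GM) = 2π √((8.10535e+10)³/5.523e+21) s ≈ 1.951e+06 s
(b) With a = (rₚ + rₐ)/2 = 8.10535e+10 m, vₚ = √(GM (2/rₚ − 1/a)) = √(5.523e+21 · (2/9.607e+09 − 1/8.10535e+10)) m/s ≈ 1.04e+06 m/s
(c) With a = (rₚ + rₐ)/2 = 8.10535e+10 m, ε = −GM/(2a) = −5.523e+21/(2 · 8.10535e+10) J/kg ≈ -3.407e+10 J/kg
(d) From a = (rₚ + rₐ)/2 = 8.10535e+10 m and e = (rₐ − rₚ)/(rₐ + rₚ) = 0.881473, p = a(1 − e²) = 8.10535e+10 · (1 − (0.881473)²) ≈ 1.808e+10 m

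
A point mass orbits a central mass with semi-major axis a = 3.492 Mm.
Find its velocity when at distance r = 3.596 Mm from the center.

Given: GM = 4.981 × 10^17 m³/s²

Convert to SI: a = 3.492 Mm = 3.492e+06 m; r = 3.596 Mm = 3.596e+06 m.
Vis-viva: v = √(GM · (2/r − 1/a)).
2/r − 1/a = 2/3.596e+06 − 1/3.492e+06 = 2.69805e-07 m⁻¹.
v = √(4.981e+17 · 2.69805e-07) m/s ≈ 3.666e+05 m/s = 366.6 km/s.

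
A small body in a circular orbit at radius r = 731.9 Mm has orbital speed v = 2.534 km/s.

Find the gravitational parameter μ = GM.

Convert to SI: r = 731.9 Mm = 7.319e+08 m; v = 2.534 km/s = 2534 m/s.
For a circular orbit v² = GM/r, so GM = v² · r.
GM = (2534)² · 7.319e+08 m³/s² ≈ 4.7e+15 m³/s² = 4.7 × 10^15 m³/s².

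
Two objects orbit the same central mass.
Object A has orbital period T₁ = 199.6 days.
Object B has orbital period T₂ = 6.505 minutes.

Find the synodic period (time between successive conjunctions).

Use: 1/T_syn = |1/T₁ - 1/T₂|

Convert to SI: T₁ = 199.6 days = 1.72454e+07 s; T₂ = 6.505 minutes = 390.3 s.
T_syn = |T₁ · T₂ / (T₁ − T₂)|.
T_syn = |1.72454e+07 · 390.3 / (1.72454e+07 − 390.3)| s ≈ 390.3 s = 6.505 minutes.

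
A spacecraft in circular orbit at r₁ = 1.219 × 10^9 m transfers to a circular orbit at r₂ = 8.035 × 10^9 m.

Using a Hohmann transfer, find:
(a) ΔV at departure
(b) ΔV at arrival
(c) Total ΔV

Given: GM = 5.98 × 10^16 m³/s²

Transfer semi-major axis: a_t = (r₁ + r₂)/2 = (1.219e+09 + 8.035e+09)/2 = 4.627e+09 m.
Circular speeds: v₁ = √(GM/r₁) = 7004.04 m/s, v₂ = √(GM/r₂) = 2728.08 m/s.
Transfer speeds (vis-viva v² = GM(2/r − 1/a_t)): v₁ᵗ = 9229.79 m/s, v₂ᵗ = 1400.26 m/s.
(a) ΔV₁ = |v₁ᵗ − v₁| ≈ 2226 m/s = 2.226 km/s.
(b) ΔV₂ = |v₂ − v₂ᵗ| ≈ 1328 m/s = 1.328 km/s.
(c) ΔV_total = ΔV₁ + ΔV₂ ≈ 3554 m/s = 3.554 km/s.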